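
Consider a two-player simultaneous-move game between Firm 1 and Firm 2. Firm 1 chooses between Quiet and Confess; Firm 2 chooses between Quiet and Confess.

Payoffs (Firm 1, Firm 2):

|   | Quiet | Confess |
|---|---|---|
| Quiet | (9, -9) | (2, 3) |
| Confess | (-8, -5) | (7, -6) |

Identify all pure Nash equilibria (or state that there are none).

none

(Quiet, Quiet): Firm 2 prefers Confess (3 > -9) — not an equilibrium.
(Quiet, Confess): Firm 1 prefers Confess (7 > 2) — not an equilibrium.
(Confess, Quiet): Firm 1 prefers Quiet (9 > -8) — not an equilibrium.
(Confess, Confess): Firm 2 prefers Quiet (-5 > -6) — not an equilibrium.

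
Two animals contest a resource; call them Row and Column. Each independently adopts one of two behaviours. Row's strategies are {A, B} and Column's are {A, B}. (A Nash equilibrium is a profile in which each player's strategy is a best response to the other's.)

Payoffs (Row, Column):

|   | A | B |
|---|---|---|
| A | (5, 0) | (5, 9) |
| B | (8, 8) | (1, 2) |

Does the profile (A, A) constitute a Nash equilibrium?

At (A, A), Row earns 5; switching to B would give 8, so Row would deviate.
Column earns 0; switching to B would give 9, so Column would deviate.
Since at least one player can profitably deviate, this is not a Nash equilibrium.

No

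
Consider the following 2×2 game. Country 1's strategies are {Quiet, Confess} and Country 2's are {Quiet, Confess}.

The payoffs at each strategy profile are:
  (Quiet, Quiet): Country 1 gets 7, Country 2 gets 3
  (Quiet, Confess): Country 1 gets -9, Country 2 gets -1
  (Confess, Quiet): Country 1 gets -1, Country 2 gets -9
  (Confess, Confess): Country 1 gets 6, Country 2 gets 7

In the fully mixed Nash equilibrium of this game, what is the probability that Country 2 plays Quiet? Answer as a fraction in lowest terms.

Let q be the probability that Country 2 plays Quiet. In a completely mixed equilibrium, Country 1 must be indifferent between Quiet and Confess.
Country 1's expected payoff from Quiet is 7q − 9(1−q); from Confess it is −q + 6(1−q).
Setting these equal: 16q − 9 = −7q + 6, so q = 15/23.

15/23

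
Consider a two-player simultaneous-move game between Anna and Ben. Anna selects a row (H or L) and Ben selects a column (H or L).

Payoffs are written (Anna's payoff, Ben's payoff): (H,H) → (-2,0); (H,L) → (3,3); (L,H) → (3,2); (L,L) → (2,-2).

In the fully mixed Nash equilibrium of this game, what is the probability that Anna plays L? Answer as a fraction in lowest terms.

Let x be the probability that Anna plays H. In a completely mixed equilibrium, Ben must be indifferent between H and L.
Ben's expected payoff from H is 2(1−x); from L it is 3x − 2(1−x).
Setting these equal: −2x + 2 = 5x − 2, so x = 4/7.
Therefore Anna plays L with probability 1 − 4/7 = 3/7.

3/7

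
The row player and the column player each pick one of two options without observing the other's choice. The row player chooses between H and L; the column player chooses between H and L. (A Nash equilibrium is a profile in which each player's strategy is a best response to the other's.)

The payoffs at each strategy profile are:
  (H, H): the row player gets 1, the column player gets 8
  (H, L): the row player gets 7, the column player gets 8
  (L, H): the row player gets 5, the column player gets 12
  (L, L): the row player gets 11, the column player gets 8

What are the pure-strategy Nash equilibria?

(H, H): the row player prefers L (5 > 1) — not an equilibrium.
(H, L): the row player prefers L (11 > 7) — not an equilibrium.
(L, H): the row player gets 5 ≥ 1 from H, and the column player gets 12 ≥ 8 from L — Nash equilibrium.
(L, L): the column player prefers H (12 > 8) — not an equilibrium.

(L, H)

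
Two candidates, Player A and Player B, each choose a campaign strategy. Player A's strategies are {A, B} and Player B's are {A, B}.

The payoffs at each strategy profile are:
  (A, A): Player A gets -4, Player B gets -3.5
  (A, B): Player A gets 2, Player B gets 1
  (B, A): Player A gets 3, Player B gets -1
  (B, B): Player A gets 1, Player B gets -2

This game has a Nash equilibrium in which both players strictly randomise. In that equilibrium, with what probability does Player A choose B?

Let p be the probability that Player A plays A. In a completely mixed equilibrium, Player B must be indifferent between A and B.
Player B's expected payoff from A is −3.5p − (1−p); from B it is p − 2(1−p).
Setting these equal: −2.5p − 1 = 3p − 2, so p = 2/11.
Therefore Player A plays B with probability 1 − 2/11 = 9/11.

9/11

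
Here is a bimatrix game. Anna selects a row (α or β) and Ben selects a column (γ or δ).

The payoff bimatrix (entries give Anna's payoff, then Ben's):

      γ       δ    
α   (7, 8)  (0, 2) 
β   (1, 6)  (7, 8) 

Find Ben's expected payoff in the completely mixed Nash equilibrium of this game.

13/2

First find x, the probability Anna plays α, from Ben's indifference between γ and δ: 8x + 6(1−x) = 2x + 8(1−x), giving x = 1/4.
Since Ben is indifferent in equilibrium, Ben's expected payoff equals the payoff from either column against (1/4, 3/4). Using γ: 8(1/4) + 6(3/4) = 13/2.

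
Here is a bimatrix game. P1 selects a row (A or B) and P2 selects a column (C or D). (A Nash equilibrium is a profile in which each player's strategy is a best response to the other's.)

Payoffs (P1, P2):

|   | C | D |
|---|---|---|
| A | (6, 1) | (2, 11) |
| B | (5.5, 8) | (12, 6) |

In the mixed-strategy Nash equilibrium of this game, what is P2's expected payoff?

First find p, the probability P1 plays A, from P2's indifference between C and D: p + 8(1−p) = 11p + 6(1−p), giving p = 1/6.
Since P2 is indifferent in equilibrium, P2's expected payoff equals the payoff from either column against (1/6, 5/6). Using C: (1/6) + 8(5/6) = 41/6.

41/6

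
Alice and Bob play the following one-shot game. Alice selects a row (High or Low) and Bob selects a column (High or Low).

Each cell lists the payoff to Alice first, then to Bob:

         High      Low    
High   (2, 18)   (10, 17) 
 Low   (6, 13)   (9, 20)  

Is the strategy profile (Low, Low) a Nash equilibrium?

No

At (Low, Low), Alice earns 9; switching to High would give 10, so Alice would deviate.
Bob earns 20; switching to High would give 13, so Bob has no profitable deviation.
Since at least one player can profitably deviate, this is not a Nash equilibrium.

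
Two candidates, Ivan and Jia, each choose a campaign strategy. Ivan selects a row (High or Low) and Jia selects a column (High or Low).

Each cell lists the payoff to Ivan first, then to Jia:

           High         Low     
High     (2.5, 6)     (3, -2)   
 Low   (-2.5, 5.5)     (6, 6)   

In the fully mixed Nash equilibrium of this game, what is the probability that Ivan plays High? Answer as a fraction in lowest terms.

1/17

Let r be the probability that Ivan plays High. In a completely mixed equilibrium, Jia must be indifferent between High and Low.
Jia's expected payoff from High is 6r + 5.5(1−r); from Low it is −2r + 6(1−r).
Setting these equal: 0.5r + 5.5 = −8r + 6, so r = 1/17.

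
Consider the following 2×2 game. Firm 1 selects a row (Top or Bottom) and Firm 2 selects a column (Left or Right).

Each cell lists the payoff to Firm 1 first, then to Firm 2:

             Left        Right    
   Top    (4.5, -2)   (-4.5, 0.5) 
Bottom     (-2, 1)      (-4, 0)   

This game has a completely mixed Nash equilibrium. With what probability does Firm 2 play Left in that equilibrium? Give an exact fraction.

Let q be the probability that Firm 2 plays Left. In a completely mixed equilibrium, Firm 1 must be indifferent between Top and Bottom.
Firm 1's expected payoff from Top is 4.5q − 4.5(1−q); from Bottom it is −2q − 4(1−q).
Setting these equal: 9q − 4.5 = 2q − 4, so q = 1/14.

1/14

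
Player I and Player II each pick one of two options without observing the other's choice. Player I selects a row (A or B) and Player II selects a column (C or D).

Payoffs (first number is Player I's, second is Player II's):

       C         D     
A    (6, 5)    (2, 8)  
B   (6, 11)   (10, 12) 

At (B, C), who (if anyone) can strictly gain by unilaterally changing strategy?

Player I at (B, C) earns 6; deviating to A yields 6 — not better.
Player II earns 11; deviating to D yields 12 — a strict improvement.
Only Player II has a strictly profitable deviation.

Player II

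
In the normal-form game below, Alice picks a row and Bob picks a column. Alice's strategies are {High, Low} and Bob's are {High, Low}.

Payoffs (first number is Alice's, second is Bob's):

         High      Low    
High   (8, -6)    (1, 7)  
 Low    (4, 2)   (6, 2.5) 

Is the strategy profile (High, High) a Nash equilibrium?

At (High, High), Alice earns 8; switching to Low would give 4, so Alice has no profitable deviation.
Bob earns -6; switching to Low would give 7, so Bob would deviate.
Since at least one player can profitably deviate, this is not a Nash equilibrium.

No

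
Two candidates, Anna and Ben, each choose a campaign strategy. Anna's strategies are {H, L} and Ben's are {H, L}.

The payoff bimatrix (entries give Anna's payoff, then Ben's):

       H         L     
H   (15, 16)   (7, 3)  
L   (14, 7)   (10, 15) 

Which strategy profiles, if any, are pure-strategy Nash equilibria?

(H, H) and (L, L)

(H, H): Anna gets 15 ≥ 14 from L, and Ben gets 16 ≥ 3 from L — Nash equilibrium.
(H, L): Anna prefers L (10 > 7); Ben prefers H (16 > 3) — not an equilibrium.
(L, H): Anna prefers H (15 > 14); Ben prefers L (15 > 7) — not an equilibrium.
(L, L): Anna gets 10 ≥ 7 from H, and Ben gets 15 ≥ 7 from H — Nash equilibrium.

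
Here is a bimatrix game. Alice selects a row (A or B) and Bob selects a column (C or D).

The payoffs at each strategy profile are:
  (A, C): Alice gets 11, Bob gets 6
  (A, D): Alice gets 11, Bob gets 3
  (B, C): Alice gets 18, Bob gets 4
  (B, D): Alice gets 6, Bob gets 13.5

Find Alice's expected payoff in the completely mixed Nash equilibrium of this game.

First find y, the probability Bob plays C, from Alice's indifference between A and B: 11y + 11(1−y) = 18y + 6(1−y), giving y = 5/12.
Since Alice is indifferent in equilibrium, Alice's expected payoff equals the payoff from either row against (5/12, 7/12). Using A: 11(5/12) + 11(7/12) = 11.

11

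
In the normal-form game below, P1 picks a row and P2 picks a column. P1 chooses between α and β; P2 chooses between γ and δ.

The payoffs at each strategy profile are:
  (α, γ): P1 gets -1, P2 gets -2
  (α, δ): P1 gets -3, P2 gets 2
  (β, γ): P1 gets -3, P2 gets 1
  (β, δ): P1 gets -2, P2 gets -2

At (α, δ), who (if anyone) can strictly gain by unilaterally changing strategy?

P1 at (α, δ) earns -3; deviating to β yields -2 — a strict improvement.
P2 earns 2; deviating to γ yields -2 — not better.
Only P1 has a strictly profitable deviation.

P1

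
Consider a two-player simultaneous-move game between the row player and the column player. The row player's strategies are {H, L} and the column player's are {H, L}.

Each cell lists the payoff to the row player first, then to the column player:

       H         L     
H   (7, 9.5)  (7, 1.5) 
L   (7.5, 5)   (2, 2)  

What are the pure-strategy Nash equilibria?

(H, H): the row player prefers L (7.5 > 7) — not an equilibrium.
(H, L): the column player prefers H (9.5 > 1.5) — not an equilibrium.
(L, H): the row player gets 7.5 ≥ 7 from H, and the column player gets 5 ≥ 2 from L — Nash equilibrium.
(L, L): the row player prefers H (7 > 2); the column player prefers H (5 > 2) — not an equilibrium.

(L, H)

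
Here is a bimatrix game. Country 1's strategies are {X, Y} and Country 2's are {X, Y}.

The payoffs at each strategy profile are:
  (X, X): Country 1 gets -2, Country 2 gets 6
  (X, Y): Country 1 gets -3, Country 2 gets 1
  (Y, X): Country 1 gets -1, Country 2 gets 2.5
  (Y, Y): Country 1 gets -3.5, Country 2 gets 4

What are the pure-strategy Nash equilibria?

(X, X): Country 1 prefers Y (-1 > -2) — not an equilibrium.
(X, Y): Country 2 prefers X (6 > 1) — not an equilibrium.
(Y, X): Country 2 prefers Y (4 > 2.5) — not an equilibrium.
(Y, Y): Country 1 prefers X (-3 > -3.5) — not an equilibrium.

none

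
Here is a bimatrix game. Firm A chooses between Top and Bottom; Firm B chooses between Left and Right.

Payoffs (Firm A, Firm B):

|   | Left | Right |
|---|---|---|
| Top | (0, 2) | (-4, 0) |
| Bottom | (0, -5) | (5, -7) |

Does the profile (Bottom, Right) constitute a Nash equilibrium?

No

At (Bottom, Right), Firm A earns 5; switching to Top would give -4, so Firm A has no profitable deviation.
Firm B earns -7; switching to Left would give -5, so Firm B would deviate.
Since at least one player can profitably deviate, this is not a Nash equilibrium.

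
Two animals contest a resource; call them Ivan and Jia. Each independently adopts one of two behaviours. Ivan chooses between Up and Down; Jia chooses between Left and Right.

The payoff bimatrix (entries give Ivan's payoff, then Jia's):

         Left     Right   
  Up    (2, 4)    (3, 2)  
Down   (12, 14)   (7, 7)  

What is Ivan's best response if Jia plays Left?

Down

Against Left, Ivan earns 2 from Up and 12 from Down.
So Down is the best response.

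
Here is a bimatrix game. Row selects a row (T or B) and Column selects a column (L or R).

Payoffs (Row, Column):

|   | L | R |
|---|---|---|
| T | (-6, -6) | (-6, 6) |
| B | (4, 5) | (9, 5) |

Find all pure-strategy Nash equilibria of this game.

(B, L) and (B, R)

(T, L): Row prefers B (4 > -6); Column prefers R (6 > -6) — not an equilibrium.
(T, R): Row prefers B (9 > -6) — not an equilibrium.
(B, L): Row gets 4 ≥ -6 from T, and Column gets 5 ≥ 5 from R — Nash equilibrium.
(B, R): Row gets 9 ≥ -6 from T, and Column gets 5 ≥ 5 from L — Nash equilibrium.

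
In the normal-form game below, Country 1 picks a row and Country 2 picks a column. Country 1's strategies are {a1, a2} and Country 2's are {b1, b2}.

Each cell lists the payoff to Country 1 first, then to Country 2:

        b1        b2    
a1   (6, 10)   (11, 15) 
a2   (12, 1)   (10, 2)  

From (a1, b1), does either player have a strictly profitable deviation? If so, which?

Both

Country 1 at (a1, b1) earns 6; deviating to a2 yields 12 — a strict improvement.
Country 2 earns 10; deviating to b2 yields 15 — a strict improvement.
Both Country 1 and Country 2 have strictly profitable deviations.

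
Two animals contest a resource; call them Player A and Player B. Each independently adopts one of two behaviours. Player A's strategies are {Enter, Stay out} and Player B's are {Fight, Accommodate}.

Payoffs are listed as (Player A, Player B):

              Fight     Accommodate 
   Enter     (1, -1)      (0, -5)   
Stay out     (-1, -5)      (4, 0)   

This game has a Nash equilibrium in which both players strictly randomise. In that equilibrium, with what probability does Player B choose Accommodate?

Let q be the probability that Player B plays Fight. In a completely mixed equilibrium, Player A must be indifferent between Enter and Stay out.
Player A's expected payoff from Enter is q; from Stay out it is −q + 4(1−q).
Setting these equal: q = −5q + 4, so q = 2/3.
Therefore Player B plays Accommodate with probability 1 − 2/3 = 1/3.

1/3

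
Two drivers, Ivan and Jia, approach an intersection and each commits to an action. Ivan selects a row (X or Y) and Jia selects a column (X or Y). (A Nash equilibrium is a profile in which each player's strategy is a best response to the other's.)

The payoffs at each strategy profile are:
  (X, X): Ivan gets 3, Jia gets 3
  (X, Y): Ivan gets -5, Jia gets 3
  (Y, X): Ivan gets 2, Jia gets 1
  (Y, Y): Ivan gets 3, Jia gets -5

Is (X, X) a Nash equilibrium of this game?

At (X, X), Ivan earns 3; switching to Y would give 2, so Ivan has no profitable deviation.
Jia earns 3; switching to Y would give 3, so Jia has no profitable deviation.
Neither player can gain by a unilateral deviation, so this profile is a Nash equilibrium.

Yes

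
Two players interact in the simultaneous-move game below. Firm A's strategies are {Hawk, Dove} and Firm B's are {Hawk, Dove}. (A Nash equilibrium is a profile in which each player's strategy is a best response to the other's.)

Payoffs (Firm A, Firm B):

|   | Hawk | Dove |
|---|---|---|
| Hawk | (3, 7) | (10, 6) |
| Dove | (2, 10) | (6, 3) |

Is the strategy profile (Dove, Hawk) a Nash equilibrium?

No

At (Dove, Hawk), Firm A earns 2; switching to Hawk would give 3, so Firm A would deviate.
Firm B earns 10; switching to Dove would give 3, so Firm B has no profitable deviation.
Since at least one player can profitably deviate, this is not a Nash equilibrium.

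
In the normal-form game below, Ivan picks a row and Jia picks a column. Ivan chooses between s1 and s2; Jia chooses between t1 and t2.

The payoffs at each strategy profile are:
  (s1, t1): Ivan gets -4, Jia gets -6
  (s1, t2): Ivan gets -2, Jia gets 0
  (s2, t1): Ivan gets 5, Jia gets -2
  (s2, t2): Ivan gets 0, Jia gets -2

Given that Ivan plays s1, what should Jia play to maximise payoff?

t2

Against s1, Jia earns -6 from t1 and 0 from t2.
So t2 is the best response.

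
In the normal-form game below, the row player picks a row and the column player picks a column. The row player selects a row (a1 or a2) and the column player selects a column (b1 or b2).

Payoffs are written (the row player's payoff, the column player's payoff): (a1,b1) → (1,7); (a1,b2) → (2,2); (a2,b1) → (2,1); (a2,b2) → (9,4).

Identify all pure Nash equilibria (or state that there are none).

(a2, b2)

(a1, b1): the row player prefers a2 (2 > 1) — not an equilibrium.
(a1, b2): the row player prefers a2 (9 > 2); the column player prefers b1 (7 > 2) — not an equilibrium.
(a2, b1): the column player prefers b2 (4 > 1) — not an equilibrium.
(a2, b2): the row player gets 9 ≥ 2 from a1, and the column player gets 4 ≥ 1 from b1 — Nash equilibrium.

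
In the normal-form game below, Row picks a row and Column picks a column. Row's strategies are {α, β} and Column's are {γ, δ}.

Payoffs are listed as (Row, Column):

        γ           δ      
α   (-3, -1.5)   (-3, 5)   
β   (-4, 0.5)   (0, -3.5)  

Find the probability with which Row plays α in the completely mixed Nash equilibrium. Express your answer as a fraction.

Let x be the probability that Row plays α. In a completely mixed equilibrium, Column must be indifferent between γ and δ.
Column's expected payoff from γ is −1.5x + 0.5(1−x); from δ it is 5x − 3.5(1−x).
Setting these equal: −2x + 0.5 = 8.5x − 3.5, so x = 8/21.

8/21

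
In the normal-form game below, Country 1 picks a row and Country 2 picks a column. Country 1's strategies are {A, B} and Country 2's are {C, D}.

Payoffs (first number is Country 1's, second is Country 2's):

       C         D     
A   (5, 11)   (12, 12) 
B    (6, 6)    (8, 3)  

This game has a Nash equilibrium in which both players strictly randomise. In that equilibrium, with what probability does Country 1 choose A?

3/4

Let r be the probability that Country 1 plays A. In a completely mixed equilibrium, Country 2 must be indifferent between C and D.
Country 2's expected payoff from C is 11r + 6(1−r); from D it is 12r + 3(1−r).
Setting these equal: 5r + 6 = 9r + 3, so r = 3/4.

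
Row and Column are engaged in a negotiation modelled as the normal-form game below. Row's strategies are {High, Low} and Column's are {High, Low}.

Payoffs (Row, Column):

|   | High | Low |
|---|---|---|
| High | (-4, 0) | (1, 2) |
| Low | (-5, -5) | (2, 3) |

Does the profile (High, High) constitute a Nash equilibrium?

No

At (High, High), Row earns -4; switching to Low would give -5, so Row has no profitable deviation.
Column earns 0; switching to Low would give 2, so Column would deviate.
Since at least one player can profitably deviate, this is not a Nash equilibrium.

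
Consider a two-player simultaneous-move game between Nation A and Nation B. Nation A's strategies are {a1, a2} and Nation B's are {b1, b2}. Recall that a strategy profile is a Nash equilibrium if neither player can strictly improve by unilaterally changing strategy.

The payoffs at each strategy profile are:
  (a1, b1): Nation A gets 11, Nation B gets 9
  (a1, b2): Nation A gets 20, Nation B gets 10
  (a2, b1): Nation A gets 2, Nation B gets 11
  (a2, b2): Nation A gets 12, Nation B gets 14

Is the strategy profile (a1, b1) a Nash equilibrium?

No

At (a1, b1), Nation A earns 11; switching to a2 would give 2, so Nation A has no profitable deviation.
Nation B earns 9; switching to b2 would give 10, so Nation B would deviate.
Since at least one player can profitably deviate, this is not a Nash equilibrium.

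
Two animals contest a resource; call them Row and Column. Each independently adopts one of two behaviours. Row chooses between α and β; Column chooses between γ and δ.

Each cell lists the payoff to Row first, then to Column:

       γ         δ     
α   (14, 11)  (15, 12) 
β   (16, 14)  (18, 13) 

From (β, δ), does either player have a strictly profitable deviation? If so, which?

Column

Row at (β, δ) earns 18; deviating to α yields 15 — not better.
Column earns 13; deviating to γ yields 14 — a strict improvement.
Only Column has a strictly profitable deviation.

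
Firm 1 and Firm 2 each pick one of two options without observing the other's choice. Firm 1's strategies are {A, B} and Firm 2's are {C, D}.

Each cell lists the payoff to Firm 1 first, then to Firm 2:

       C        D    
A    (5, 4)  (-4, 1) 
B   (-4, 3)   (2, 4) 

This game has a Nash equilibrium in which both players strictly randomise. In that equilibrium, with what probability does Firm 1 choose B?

Let x be the probability that Firm 1 plays A. In a completely mixed equilibrium, Firm 2 must be indifferent between C and D.
Firm 2's expected payoff from C is 4x + 3(1−x); from D it is x + 4(1−x).
Setting these equal: x + 3 = −3x + 4, so x = 1/4.
Therefore Firm 1 plays B with probability 1 − 1/4 = 3/4.

3/4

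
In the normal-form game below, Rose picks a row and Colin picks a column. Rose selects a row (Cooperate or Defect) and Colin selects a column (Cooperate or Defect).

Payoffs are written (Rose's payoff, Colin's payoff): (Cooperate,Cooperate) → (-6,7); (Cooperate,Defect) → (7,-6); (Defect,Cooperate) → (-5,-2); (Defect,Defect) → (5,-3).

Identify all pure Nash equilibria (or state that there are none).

(Defect, Cooperate)

(Cooperate, Cooperate): Rose prefers Defect (-5 > -6) — not an equilibrium.
(Cooperate, Defect): Colin prefers Cooperate (7 > -6) — not an equilibrium.
(Defect, Cooperate): Rose gets -5 ≥ -6 from Cooperate, and Colin gets -2 ≥ -3 from Defect — Nash equilibrium.
(Defect, Defect): Rose prefers Cooperate (7 > 5); Colin prefers Cooperate (-2 > -3) — not an equilibrium.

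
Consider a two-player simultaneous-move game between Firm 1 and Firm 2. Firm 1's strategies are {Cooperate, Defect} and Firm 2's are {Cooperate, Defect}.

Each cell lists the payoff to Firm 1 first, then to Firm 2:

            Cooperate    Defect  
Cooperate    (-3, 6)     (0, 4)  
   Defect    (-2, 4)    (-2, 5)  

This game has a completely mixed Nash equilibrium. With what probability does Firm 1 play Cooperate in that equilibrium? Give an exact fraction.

Let r be the probability that Firm 1 plays Cooperate. In a completely mixed equilibrium, Firm 2 must be indifferent between Cooperate and Defect.
Firm 2's expected payoff from Cooperate is 6r + 4(1−r); from Defect it is 4r + 5(1−r).
Setting these equal: 2r + 4 = −r + 5, so r = 1/3.

1/3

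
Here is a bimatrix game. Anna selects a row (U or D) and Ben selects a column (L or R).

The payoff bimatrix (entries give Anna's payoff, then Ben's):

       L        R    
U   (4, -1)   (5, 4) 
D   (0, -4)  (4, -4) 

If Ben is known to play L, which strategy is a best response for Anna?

U

Against L, Anna earns 4 from U and 0 from D.
So U is the best response.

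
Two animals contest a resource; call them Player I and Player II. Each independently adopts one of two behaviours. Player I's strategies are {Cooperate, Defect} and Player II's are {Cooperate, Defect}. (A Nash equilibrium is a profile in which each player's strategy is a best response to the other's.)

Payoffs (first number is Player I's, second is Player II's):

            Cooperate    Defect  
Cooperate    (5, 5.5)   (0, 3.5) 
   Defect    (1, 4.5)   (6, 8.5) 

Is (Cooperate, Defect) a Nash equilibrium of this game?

No

At (Cooperate, Defect), Player I earns 0; switching to Defect would give 6, so Player I would deviate.
Player II earns 3.5; switching to Cooperate would give 5.5, so Player II would deviate.
Since at least one player can profitably deviate, this is not a Nash equilibrium.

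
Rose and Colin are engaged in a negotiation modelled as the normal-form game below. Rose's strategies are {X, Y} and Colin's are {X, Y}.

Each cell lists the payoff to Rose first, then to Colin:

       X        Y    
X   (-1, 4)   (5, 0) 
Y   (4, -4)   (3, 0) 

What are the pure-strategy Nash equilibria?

none

(X, X): Rose prefers Y (4 > -1) — not an equilibrium.
(X, Y): Colin prefers X (4 > 0) — not an equilibrium.
(Y, X): Colin prefers Y (0 > -4) — not an equilibrium.
(Y, Y): Rose prefers X (5 > 3) — not an equilibrium.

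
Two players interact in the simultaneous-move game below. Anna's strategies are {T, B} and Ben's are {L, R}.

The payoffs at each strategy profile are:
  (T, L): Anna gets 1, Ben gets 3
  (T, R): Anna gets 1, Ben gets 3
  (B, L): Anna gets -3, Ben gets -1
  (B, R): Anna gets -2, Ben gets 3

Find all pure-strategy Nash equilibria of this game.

(T, L) and (T, R)

(T, L): Anna gets 1 ≥ -3 from B, and Ben gets 3 ≥ 3 from R — Nash equilibrium.
(T, R): Anna gets 1 ≥ -2 from B, and Ben gets 3 ≥ 3 from L — Nash equilibrium.
(B, L): Anna prefers T (1 > -3); Ben prefers R (3 > -1) — not an equilibrium.
(B, R): Anna prefers T (1 > -2) — not an equilibrium.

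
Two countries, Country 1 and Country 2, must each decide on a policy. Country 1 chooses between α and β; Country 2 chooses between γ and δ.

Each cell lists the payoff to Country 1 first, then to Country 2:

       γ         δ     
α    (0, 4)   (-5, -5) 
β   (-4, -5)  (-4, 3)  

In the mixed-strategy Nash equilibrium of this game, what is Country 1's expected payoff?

First find q, the probability Country 2 plays γ, from Country 1's indifference between α and β: −5(1−q) = −4q − 4(1−q), giving q = 1/5.
Since Country 1 is indifferent in equilibrium, Country 1's expected payoff equals the payoff from either row against (1/5, 4/5). Using α: −5(4/5) = -4.

-4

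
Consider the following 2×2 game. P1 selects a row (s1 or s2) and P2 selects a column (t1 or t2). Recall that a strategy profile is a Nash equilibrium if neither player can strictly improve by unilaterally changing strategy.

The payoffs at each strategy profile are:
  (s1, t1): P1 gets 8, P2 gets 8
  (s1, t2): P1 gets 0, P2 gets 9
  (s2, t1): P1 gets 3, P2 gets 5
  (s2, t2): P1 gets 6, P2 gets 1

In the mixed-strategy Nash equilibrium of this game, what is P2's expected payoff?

37/5

First find x, the probability P1 plays s1, from P2's indifference between t1 and t2: 8x + 5(1−x) = 9x + (1−x), giving x = 4/5.
Since P2 is indifferent in equilibrium, P2's expected payoff equals the payoff from either column against (4/5, 1/5). Using t1: 8(4/5) + 5(1/5) = 37/5.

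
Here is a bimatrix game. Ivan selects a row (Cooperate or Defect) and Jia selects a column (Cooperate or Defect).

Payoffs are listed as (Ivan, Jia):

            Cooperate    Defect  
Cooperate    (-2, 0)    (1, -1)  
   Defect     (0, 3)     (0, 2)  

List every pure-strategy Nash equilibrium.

(Cooperate, Cooperate): Ivan prefers Defect (0 > -2) — not an equilibrium.
(Cooperate, Defect): Jia prefers Cooperate (0 > -1) — not an equilibrium.
(Defect, Cooperate): Ivan gets 0 ≥ -2 from Cooperate, and Jia gets 3 ≥ 2 from Defect — Nash equilibrium.
(Defect, Defect): Ivan prefers Cooperate (1 > 0); Jia prefers Cooperate (3 > 2) — not an equilibrium.

(Defect, Cooperate)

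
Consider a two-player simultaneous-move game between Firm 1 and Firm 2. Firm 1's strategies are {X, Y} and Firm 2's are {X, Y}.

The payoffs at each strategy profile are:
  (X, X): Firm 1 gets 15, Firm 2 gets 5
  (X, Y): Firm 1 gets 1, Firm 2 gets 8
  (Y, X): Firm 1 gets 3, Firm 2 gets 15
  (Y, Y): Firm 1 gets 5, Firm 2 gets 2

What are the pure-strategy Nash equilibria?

(X, X): Firm 2 prefers Y (8 > 5) — not an equilibrium.
(X, Y): Firm 1 prefers Y (5 > 1) — not an equilibrium.
(Y, X): Firm 1 prefers X (15 > 3) — not an equilibrium.
(Y, Y): Firm 2 prefers X (15 > 2) — not an equilibrium.

none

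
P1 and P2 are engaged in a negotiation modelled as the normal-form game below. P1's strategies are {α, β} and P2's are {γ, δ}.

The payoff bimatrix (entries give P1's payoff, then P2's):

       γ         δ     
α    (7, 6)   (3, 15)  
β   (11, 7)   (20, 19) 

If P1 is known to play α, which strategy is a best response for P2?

Against α, P2 earns 6 from γ and 15 from δ.
So δ is the best response.

δ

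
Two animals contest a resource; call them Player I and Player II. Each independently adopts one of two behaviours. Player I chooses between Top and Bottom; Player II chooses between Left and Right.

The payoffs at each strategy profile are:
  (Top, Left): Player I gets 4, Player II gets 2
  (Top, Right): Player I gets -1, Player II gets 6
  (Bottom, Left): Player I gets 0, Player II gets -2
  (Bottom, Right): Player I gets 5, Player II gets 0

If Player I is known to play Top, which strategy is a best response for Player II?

Right

Against Top, Player II earns 2 from Left and 6 from Right.
So Right is the best response.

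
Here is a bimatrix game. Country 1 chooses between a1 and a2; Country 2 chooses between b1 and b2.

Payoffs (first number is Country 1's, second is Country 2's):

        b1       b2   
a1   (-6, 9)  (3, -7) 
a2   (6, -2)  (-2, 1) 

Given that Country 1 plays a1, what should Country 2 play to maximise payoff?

b1

Against a1, Country 2 earns 9 from b1 and -7 from b2.
So b1 is the best response.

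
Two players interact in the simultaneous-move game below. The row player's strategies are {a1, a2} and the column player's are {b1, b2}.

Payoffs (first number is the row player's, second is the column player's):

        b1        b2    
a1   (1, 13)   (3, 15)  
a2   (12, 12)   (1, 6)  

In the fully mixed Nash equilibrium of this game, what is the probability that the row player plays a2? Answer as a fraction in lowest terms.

Let x be the probability that the row player plays a1. In a completely mixed equilibrium, the column player must be indifferent between b1 and b2.
The column player's expected payoff from b1 is 13x + 12(1−x); from b2 it is 15x + 6(1−x).
Setting these equal: x + 12 = 9x + 6, so x = 3/4.
Therefore the row player plays a2 with probability 1 − 3/4 = 1/4.

1/4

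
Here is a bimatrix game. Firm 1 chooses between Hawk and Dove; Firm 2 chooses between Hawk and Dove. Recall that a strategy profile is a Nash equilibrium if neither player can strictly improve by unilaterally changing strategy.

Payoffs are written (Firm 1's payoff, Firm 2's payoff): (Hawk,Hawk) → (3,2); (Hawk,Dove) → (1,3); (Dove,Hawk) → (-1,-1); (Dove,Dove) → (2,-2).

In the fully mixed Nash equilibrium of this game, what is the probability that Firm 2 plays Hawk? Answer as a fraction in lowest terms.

1/5

Let q be the probability that Firm 2 plays Hawk. In a completely mixed equilibrium, Firm 1 must be indifferent between Hawk and Dove.
Firm 1's expected payoff from Hawk is 3q + (1−q); from Dove it is −q + 2(1−q).
Setting these equal: 2q + 1 = −3q + 2, so q = 1/5.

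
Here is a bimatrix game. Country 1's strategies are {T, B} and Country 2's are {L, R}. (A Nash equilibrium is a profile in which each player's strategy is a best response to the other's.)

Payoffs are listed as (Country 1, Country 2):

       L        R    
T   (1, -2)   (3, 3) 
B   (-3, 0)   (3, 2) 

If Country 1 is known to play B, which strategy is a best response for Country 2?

Against B, Country 2 earns 0 from L and 2 from R.
So R is the best response.

R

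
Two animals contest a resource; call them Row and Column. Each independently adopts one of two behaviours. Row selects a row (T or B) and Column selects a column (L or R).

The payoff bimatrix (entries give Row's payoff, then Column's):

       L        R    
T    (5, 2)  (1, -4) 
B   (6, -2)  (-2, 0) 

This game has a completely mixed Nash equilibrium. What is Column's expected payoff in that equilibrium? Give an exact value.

-1

First find p, the probability Row plays T, from Column's indifference between L and R: 2p − 2(1−p) = −4p, giving p = 1/4.
Since Column is indifferent in equilibrium, Column's expected payoff equals the payoff from either column against (1/4, 3/4). Using L: 2(1/4) − 2(3/4) = -1.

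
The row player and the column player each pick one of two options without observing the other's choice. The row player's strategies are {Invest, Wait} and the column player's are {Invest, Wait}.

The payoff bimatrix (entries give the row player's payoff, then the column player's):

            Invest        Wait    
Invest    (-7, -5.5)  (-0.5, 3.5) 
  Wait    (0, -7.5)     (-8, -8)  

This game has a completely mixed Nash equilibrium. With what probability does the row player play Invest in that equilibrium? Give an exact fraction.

Let p be the probability that the row player plays Invest. In a completely mixed equilibrium, the column player must be indifferent between Invest and Wait.
The column player's expected payoff from Invest is −5.5p − 7.5(1−p); from Wait it is 3.5p − 8(1−p).
Setting these equal: 2p − 7.5 = 11.5p − 8, so p = 1/19.

1/19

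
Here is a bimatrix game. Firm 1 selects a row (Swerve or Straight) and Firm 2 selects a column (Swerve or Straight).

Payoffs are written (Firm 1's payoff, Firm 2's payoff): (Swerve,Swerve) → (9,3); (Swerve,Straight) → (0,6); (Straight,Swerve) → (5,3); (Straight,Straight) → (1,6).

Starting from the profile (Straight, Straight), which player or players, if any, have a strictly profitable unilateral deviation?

Firm 1 at (Straight, Straight) earns 1; deviating to Swerve yields 0 — not better.
Firm 2 earns 6; deviating to Swerve yields 3 — not better.
Neither player can strictly improve; the profile is a Nash equilibrium.

Neither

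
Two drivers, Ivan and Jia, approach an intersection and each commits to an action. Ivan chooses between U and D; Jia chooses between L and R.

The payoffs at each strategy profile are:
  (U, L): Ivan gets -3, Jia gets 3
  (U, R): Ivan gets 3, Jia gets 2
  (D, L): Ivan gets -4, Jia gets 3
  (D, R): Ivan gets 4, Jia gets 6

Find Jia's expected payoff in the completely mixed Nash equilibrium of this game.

First find p, the probability Ivan plays U, from Jia's indifference between L and R: 3p + 3(1−p) = 2p + 6(1−p), giving p = 3/4.
Since Jia is indifferent in equilibrium, Jia's expected payoff equals the payoff from either column against (3/4, 1/4). Using L: 3(3/4) + 3(1/4) = 3.

3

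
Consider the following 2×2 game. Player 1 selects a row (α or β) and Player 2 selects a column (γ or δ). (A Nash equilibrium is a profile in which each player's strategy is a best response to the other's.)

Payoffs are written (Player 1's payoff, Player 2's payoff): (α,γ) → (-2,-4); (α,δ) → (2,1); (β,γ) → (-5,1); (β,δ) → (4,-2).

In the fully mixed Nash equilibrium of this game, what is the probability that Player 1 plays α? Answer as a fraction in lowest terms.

Let r be the probability that Player 1 plays α. In a completely mixed equilibrium, Player 2 must be indifferent between γ and δ.
Player 2's expected payoff from γ is −4r + (1−r); from δ it is r − 2(1−r).
Setting these equal: −5r + 1 = 3r − 2, so r = 3/8.

3/8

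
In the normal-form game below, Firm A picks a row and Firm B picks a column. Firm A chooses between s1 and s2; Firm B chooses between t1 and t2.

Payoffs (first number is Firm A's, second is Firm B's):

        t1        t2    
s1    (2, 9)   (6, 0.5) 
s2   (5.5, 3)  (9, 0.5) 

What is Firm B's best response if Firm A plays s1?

t1

Against s1, Firm B earns 9 from t1 and 0.5 from t2.
So t1 is the best response.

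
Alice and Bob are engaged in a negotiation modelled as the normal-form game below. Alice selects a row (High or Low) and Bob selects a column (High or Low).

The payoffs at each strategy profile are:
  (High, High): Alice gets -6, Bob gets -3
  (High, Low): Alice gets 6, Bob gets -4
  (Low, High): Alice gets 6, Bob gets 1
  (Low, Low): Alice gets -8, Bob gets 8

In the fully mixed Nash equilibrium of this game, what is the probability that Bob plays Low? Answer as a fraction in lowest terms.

Let c be the probability that Bob plays High. In a completely mixed equilibrium, Alice must be indifferent between High and Low.
Alice's expected payoff from High is −6c + 6(1−c); from Low it is 6c − 8(1−c).
Setting these equal: −12c + 6 = 14c − 8, so c = 7/13.
Therefore Bob plays Low with probability 1 − 7/13 = 6/13.

6/13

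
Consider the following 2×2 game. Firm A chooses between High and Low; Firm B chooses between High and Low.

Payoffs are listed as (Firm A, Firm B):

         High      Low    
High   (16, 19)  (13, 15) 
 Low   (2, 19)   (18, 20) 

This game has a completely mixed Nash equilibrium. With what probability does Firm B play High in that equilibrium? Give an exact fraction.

Let c be the probability that Firm B plays High. In a completely mixed equilibrium, Firm A must be indifferent between High and Low.
Firm A's expected payoff from High is 16c + 13(1−c); from Low it is 2c + 18(1−c).
Setting these equal: 3c + 13 = −16c + 18, so c = 5/19.

5/19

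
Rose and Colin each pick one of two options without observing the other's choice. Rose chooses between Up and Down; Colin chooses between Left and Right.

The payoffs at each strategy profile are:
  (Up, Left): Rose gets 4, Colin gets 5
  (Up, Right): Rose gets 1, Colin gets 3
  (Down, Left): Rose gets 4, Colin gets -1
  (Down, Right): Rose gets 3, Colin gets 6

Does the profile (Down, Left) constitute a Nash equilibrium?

No

At (Down, Left), Rose earns 4; switching to Up would give 4, so Rose has no profitable deviation.
Colin earns -1; switching to Right would give 6, so Colin would deviate.
Since at least one player can profitably deviate, this is not a Nash equilibrium.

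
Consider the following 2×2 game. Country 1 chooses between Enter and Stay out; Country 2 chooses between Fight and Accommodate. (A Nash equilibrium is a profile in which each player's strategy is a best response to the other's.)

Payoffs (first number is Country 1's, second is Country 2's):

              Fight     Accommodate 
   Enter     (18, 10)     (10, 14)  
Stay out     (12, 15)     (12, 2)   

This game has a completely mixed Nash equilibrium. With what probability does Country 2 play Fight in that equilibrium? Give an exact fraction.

Let q be the probability that Country 2 plays Fight. In a completely mixed equilibrium, Country 1 must be indifferent between Enter and Stay out.
Country 1's expected payoff from Enter is 18q + 10(1−q); from Stay out it is 12q + 12(1−q).
Setting these equal: 8q + 10 = 12, so q = 1/4.

1/4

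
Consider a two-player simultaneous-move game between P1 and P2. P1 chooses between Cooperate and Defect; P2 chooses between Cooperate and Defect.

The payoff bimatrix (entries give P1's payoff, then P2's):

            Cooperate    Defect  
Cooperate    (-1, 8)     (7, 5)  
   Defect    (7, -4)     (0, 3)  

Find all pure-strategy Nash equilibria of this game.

none

(Cooperate, Cooperate): P1 prefers Defect (7 > -1) — not an equilibrium.
(Cooperate, Defect): P2 prefers Cooperate (8 > 5) — not an equilibrium.
(Defect, Cooperate): P2 prefers Defect (3 > -4) — not an equilibrium.
(Defect, Defect): P1 prefers Cooperate (7 > 0) — not an equilibrium.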